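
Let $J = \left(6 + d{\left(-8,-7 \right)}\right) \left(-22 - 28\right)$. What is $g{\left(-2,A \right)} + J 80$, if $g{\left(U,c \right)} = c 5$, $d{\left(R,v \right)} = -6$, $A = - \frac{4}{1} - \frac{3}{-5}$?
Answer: $-17$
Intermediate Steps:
$A = - \frac{17}{5}$ ($A = \left(-4\right) 1 - - \frac{3}{5} = -4 + \frac{3}{5} = - \frac{17}{5} \approx -3.4$)
$g{\left(U,c \right)} = 5 c$
$J = 0$ ($J = \left(6 - 6\right) \left(-22 - 28\right) = 0 \left(-50\right) = 0$)
$g{\left(-2,A \right)} + J 80 = 5 \left(- \frac{17}{5}\right) + 0 \cdot 80 = -17 + 0 = -17$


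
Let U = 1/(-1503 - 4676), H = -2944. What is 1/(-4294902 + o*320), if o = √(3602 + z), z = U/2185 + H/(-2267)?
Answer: -13145418450425991/56457154662258094879162 - 16*√3375534648163690767941615/28228577331129047439581 ≈ -2.3388e-7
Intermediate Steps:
U = -1/6179 (U = 1/(-6179) = -1/6179 ≈ -0.00016184)
z = 39747280293/30607027705 (z = -1/6179/2185 - 2944/(-2267) = -1/6179*1/2185 - 2944*(-1/2267) = -1/13501115 + 2944/2267 = 39747280293/30607027705 ≈ 1.2986)
o = √3375534648163690767941615/30607027705 (o = √(3602 + 39747280293/30607027705) = √(110286261073703/30607027705) = √3375534648163690767941615/30607027705 ≈ 60.027)
1/(-4294902 + o*320) = 1/(-4294902 + (√3375534648163690767941615/30607027705)*320) = 1/(-4294902 + 64*√3375534648163690767941615/6121405541)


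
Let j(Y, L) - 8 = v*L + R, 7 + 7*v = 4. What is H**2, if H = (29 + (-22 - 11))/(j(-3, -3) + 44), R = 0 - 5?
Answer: 196/28561 ≈ 0.0068625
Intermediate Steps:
v = -3/7 (v = -1 + (1/7)*4 = -1 + 4/7 = -3/7 ≈ -0.42857)
R = -5
j(Y, L) = 3 - 3*L/7 (j(Y, L) = 8 + (-3*L/7 - 5) = 8 + (-5 - 3*L/7) = 3 - 3*L/7)
H = -14/169 (H = (29 + (-22 - 11))/((3 - 3/7*(-3)) + 44) = (29 - 33)/((3 + 9/7) + 44) = -4/(30/7 + 44) = -4/338/7 = -4*7/338 = -14/169 ≈ -0.082840)
H**2 = (-14/169)**2 = 196/28561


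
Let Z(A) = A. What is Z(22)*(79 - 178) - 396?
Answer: -2574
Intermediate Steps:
Z(22)*(79 - 178) - 396 = 22*(79 - 178) - 396 = 22*(-99) - 396 = -2178 - 396 = -2574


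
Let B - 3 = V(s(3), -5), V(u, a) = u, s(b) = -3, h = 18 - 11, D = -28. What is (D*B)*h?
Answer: 0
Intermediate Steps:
h = 7
B = 0 (B = 3 - 3 = 0)
(D*B)*h = -28*0*7 = 0*7 = 0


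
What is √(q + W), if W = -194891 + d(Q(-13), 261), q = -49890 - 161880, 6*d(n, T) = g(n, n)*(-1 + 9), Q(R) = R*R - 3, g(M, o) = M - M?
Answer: I*√406661 ≈ 637.7*I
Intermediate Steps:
g(M, o) = 0
Q(R) = -3 + R² (Q(R) = R² - 3 = -3 + R²)
d(n, T) = 0 (d(n, T) = (0*(-1 + 9))/6 = (0*8)/6 = (⅙)*0 = 0)
q = -211770
W = -194891 (W = -194891 + 0 = -194891)
√(q + W) = √(-211770 - 194891) = √(-406661) = I*√406661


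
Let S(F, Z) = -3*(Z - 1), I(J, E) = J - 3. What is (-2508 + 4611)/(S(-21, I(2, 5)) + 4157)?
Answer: 2103/4163 ≈ 0.50516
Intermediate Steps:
I(J, E) = -3 + J
S(F, Z) = 3 - 3*Z (S(F, Z) = -3*(-1 + Z) = 3 - 3*Z)
(-2508 + 4611)/(S(-21, I(2, 5)) + 4157) = (-2508 + 4611)/((3 - 3*(-3 + 2)) + 4157) = 2103/((3 - 3*(-1)) + 4157) = 2103/((3 + 3) + 4157) = 2103/(6 + 4157) = 2103/4163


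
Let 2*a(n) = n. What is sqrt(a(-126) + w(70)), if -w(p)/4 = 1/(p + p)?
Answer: I*sqrt(77210)/35 ≈ 7.9391*I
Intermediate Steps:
a(n) = n/2
w(p) = -2/p (w(p) = -4/(p + p) = -4*1/(2*p) = -2/p)
sqrt(a(-126) + w(70)) = sqrt((1/2)*(-126) - 2/70) = sqrt(-63 - 2*1/70) = sqrt(-63 - 1/35) = sqrt(-2206/35) = I*sqrt(77210)/35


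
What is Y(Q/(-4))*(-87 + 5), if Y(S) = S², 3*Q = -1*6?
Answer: -41/2 ≈ -20.500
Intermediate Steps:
Q = -2 (Q = (-1*6)/3 = (⅓)*(-6) = -2)
Y(Q/(-4))*(-87 + 5) = (-2/(-4))²*(-87 + 5) = (-2*(-¼))²*(-82) = (½)²*(-82) = (¼)*(-82) = -41/2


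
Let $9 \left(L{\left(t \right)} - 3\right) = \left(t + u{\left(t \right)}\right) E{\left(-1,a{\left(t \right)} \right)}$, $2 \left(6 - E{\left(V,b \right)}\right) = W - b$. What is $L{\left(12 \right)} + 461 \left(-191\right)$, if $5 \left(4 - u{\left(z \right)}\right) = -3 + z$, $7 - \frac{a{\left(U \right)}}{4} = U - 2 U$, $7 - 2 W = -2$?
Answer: $- \frac{15836783}{180} \approx -87982.0$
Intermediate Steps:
$W = \frac{9}{2}$ ($W = \frac{7}{2} - -1 = \frac{7}{2} + 1 = \frac{9}{2} \approx 4.5$)
$a{\left(U \right)} = 28 + 4 U$ ($a{\left(U \right)} = 28 - 4 \left(U - 2 U\right) = 28 - 4 \left(- U\right) = 28 + 4 U$)
$E{\left(V,b \right)} = \frac{15}{4} + \frac{b}{2}$ ($E{\left(V,b \right)} = 6 - \frac{\frac{9}{2} - b}{2} = 6 + \left(- \frac{9}{4} + \frac{b}{2}\right) = \frac{15}{4} + \frac{b}{2}$)
$u{\left(z \right)} = \frac{23}{5} - \frac{z}{5}$ ($u{\left(z \right)} = 4 - \frac{-3 + z}{5} = 4 - \left(- \frac{3}{5} + \frac{z}{5}\right) = \frac{23}{5} - \frac{z}{5}$)
$L{\left(t \right)} = 3 + \frac{\left(\frac{23}{5} + \frac{4 t}{5}\right) \left(\frac{71}{4} + 2 t\right)}{9}$ ($L{\left(t \right)} = 3 + \frac{\left(t - \left(- \frac{23}{5} + \frac{t}{5}\right)\right) \left(\frac{15}{4} + \frac{28 + 4 t}{2}\right)}{9} = 3 + \frac{\left(\frac{23}{5} + \frac{4 t}{5}\right) \left(\frac{15}{4} + \left(14 + 2 t\right)\right)}{9} = 3 + \frac{\left(\frac{23}{5} + \frac{4 t}{5}\right) \left(\frac{71}{4} + 2 t\right)}{9}$)
$L{\left(12 \right)} + 461 \left(-191\right) = \left(\frac{2173}{180} + \frac{8 \cdot 12^{2}}{45} + \frac{13}{5} \cdot 12\right) + 461 \left(-191\right) = \left(\frac{2173}{180} + \frac{8}{45} \cdot 144 + \frac{156}{5}\right) - 88051 = \left(\frac{2173}{180} + \frac{128}{5} + \frac{156}{5}\right) - 88051 = \frac{12397}{180} - 88051 = - \frac{15836783}{180}$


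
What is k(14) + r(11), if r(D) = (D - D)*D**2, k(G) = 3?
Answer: 3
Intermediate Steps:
r(D) = 0 (r(D) = 0*D**2 = 0)
k(14) + r(11) = 3 + 0 = 3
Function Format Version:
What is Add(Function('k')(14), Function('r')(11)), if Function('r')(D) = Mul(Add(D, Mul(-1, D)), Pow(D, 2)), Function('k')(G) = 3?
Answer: 3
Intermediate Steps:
Function('r')(D) = 0 (Function('r')(D) = Mul(0, Pow(D, 2)) = 0)
Add(Function('k')(14), Function('r')(11)) = Add(3, 0) = 3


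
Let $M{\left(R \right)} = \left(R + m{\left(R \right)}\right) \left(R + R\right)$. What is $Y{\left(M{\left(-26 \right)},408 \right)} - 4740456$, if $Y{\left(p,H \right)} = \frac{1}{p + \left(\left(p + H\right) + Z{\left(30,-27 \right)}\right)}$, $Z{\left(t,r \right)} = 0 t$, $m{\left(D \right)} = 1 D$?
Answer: $- \frac{27570492095}{5816} \approx -4.7405 \cdot 10^{6}$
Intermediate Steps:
$m{\left(D \right)} = D$
$M{\left(R \right)} = 4 R^{2}$ ($M{\left(R \right)} = \left(R + R\right) \left(R + R\right) = 2 R 2 R = 4 R^{2}$)
$Z{\left(t,r \right)} = 0$
$Y{\left(p,H \right)} = \frac{1}{H + 2 p}$ ($Y{\left(p,H \right)} = \frac{1}{p + \left(\left(p + H\right) + 0\right)} = \frac{1}{p + \left(\left(H + p\right) + 0\right)} = \frac{1}{p + \left(H + p\right)} = \frac{1}{H + 2 p}$)
$Y{\left(M{\left(-26 \right)},408 \right)} - 4740456 = \frac{1}{408 + 2 \cdot 4 \left(-26\right)^{2}} - 4740456 = \frac{1}{408 + 2 \cdot 4 \cdot 676} - 4740456 = \frac{1}{408 + 2 \cdot 2704} - 4740456 = \frac{1}{408 + 5408} - 4740456 = \frac{1}{5816} - 4740456 = - \frac{27570492095}{5816}$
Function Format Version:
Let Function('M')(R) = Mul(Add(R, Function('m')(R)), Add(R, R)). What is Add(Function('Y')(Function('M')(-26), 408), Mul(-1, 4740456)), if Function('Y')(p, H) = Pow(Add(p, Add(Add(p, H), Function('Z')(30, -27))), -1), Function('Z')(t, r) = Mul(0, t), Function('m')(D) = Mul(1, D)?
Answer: Rational(-27570492095, 5816) ≈ -4.7405e+6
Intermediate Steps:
Function('m')(D) = D
Function('M')(R) = Mul(4, Pow(R, 2)) (Function('M')(R) = Mul(Add(R, R), Add(R, R)) = Mul(Mul(2, R), Mul(2, R)) = Mul(4, Pow(R, 2)))
Function('Z')(t, r) = 0
Function('Y')(p, H) = Pow(Add(H, Mul(2, p)), -1) (Function('Y')(p, H) = Pow(Add(p, Add(Add(p, H), 0)), -1) = Pow(Add(p, Add(Add(H, p), 0)), -1) = Pow(Add(p, Add(H, p)), -1) = Pow(Add(H, Mul(2, p)), -1))
Add(Function('Y')(Function('M')(-26), 408), Mul(-1, 4740456)) = Add(Pow(Add(408, Mul(2, Mul(4, Pow(-26, 2)))), -1), Mul(-1, 4740456)) = Add(Pow(Add(408, Mul(2, Mul(4, 676))), -1), -4740456) = Add(Pow(Add(408, Mul(2, 2704)), -1), -4740456) = Add(Pow(Add(408, 5408), -1), -4740456) = Add(Pow(5816, -1), -4740456) = Add(Rational(1, 5816), -4740456) = Rational(-27570492095, 5816)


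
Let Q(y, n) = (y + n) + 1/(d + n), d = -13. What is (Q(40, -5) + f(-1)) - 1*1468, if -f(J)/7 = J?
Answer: -25669/18 ≈ -1426.1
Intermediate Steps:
f(J) = -7*J
Q(y, n) = n + y + 1/(-13 + n) (Q(y, n) = (y + n) + 1/(-13 + n) = (n + y) + 1/(-13 + n) = n + y + 1/(-13 + n))
(Q(40, -5) + f(-1)) - 1*1468 = ((1 + (-5)² - 13*(-5) - 13*40 - 5*40)/(-13 - 5) - 7*(-1)) - 1*1468 = ((1 + 25 + 65 - 520 - 200)/(-18) + 7) - 1468 = (-1/18*(-629) + 7) - 1468 = (629/18 + 7) - 1468 = 755/18 - 1468 = -25669/18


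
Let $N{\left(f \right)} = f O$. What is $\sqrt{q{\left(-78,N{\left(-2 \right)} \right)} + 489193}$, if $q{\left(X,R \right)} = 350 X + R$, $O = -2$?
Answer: $\sqrt{461897} \approx 679.63$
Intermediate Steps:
$N{\left(f \right)} = - 2 f$ ($N{\left(f \right)} = f \left(-2\right) = - 2 f$)
$q{\left(X,R \right)} = R + 350 X$
$\sqrt{q{\left(-78,N{\left(-2 \right)} \right)} + 489193} = \sqrt{\left(\left(-2\right) \left(-2\right) + 350 \left(-78\right)\right) + 489193} = \sqrt{\left(4 - 27300\right) + 489193} = \sqrt{-27296 + 489193} = \sqrt{461897}$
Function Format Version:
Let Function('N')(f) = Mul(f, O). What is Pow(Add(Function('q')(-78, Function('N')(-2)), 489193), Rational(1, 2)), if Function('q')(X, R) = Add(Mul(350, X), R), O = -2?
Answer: Pow(461897, Rational(1, 2)) ≈ 679.63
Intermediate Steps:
Function('N')(f) = Mul(-2, f) (Function('N')(f) = Mul(f, -2) = Mul(-2, f))
Function('q')(X, R) = Add(R, Mul(350, X))
Pow(Add(Function('q')(-78, Function('N')(-2)), 489193), Rational(1, 2)) = Pow(Add(Add(Mul(-2, -2), Mul(350, -78)), 489193), Rational(1, 2)) = Pow(Add(Add(4, -27300), 489193), Rational(1, 2)) = Pow(Add(-27296, 489193), Rational(1, 2)) = Pow(461897, Rational(1, 2))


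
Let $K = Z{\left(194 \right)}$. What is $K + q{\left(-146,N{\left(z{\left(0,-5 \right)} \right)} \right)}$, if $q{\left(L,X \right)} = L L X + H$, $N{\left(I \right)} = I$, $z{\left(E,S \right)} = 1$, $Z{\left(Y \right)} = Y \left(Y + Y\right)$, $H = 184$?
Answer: $96772$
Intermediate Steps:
$Z{\left(Y \right)} = 2 Y^{2}$ ($Z{\left(Y \right)} = Y 2 Y = 2 Y^{2}$)
$K = 75272$ ($K = 2 \cdot 194^{2} = 2 \cdot 37636 = 75272$)
$q{\left(L,X \right)} = 184 + X L^{2}$ ($q{\left(L,X \right)} = L L X + 184 = L^{2} X + 184 = X L^{2} + 184 = 184 + X L^{2}$)
$K + q{\left(-146,N{\left(z{\left(0,-5 \right)} \right)} \right)} = 75272 + \left(184 + 1 \left(-146\right)^{2}\right) = 75272 + \left(184 + 1 \cdot 21316\right) = 75272 + \left(184 + 21316\right) = 75272 + 21500 = 96772$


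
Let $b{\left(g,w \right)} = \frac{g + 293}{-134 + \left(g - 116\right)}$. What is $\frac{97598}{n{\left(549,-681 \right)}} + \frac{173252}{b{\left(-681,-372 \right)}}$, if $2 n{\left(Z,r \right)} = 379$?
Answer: $\frac{15301882749}{36763} \approx 4.1623 \cdot 10^{5}$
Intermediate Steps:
$b{\left(g,w \right)} = \frac{293 + g}{-250 + g}$ ($b{\left(g,w \right)} = \frac{293 + g}{-134 + \left(-116 + g\right)} = \frac{293 + g}{-250 + g}$)
$n{\left(Z,r \right)} = \frac{379}{2}$ ($n{\left(Z,r \right)} = \frac{1}{2} \cdot 379 = \frac{379}{2}$)
$\frac{97598}{n{\left(549,-681 \right)}} + \frac{173252}{b{\left(-681,-372 \right)}} = \frac{97598}{\frac{379}{2}} + \frac{173252}{\frac{1}{-250 - 681} \left(293 - 681\right)} = 97598 \cdot \frac{2}{379} + \frac{173252}{\frac{1}{-931} \left(-388\right)} = \frac{195196}{379} + \frac{173252}{\left(- \frac{1}{931}\right) \left(-388\right)} = \frac{195196}{379} + \frac{173252}{\frac{388}{931}} = \frac{195196}{379} + 173252 \cdot \frac{931}{388} = \frac{195196}{379} + \frac{40324403}{97} = \frac{15301882749}{36763}$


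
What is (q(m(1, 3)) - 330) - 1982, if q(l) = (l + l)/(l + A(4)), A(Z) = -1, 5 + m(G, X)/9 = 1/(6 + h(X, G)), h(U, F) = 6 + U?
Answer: -524380/227 ≈ -2310.0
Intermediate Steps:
m(G, X) = -45 + 9/(12 + X) (m(G, X) = -45 + 9/(6 + (6 + X)) = -45 + 9/(12 + X))
q(l) = 2*l/(-1 + l) (q(l) = (l + l)/(l - 1) = (2*l)/(-1 + l) = 2*l/(-1 + l))
(q(m(1, 3)) - 330) - 1982 = (2*(9*(-59 - 5*3)/(12 + 3))/(-1 + 9*(-59 - 5*3)/(12 + 3)) - 330) - 1982 = (2*(9*(-59 - 15)/15)/(-1 + 9*(-59 - 15)/15) - 330) - 1982 = (2*(9*(1/15)*(-74))/(-1 + 9*(1/15)*(-74)) - 330) - 1982 = (2*(-222/5)/(-1 - 222/5) - 330) - 1982 = (2*(-222/5)/(-227/5) - 330) - 1982 = (2*(-222/5)*(-5/227) - 330) - 1982 = (444/227 - 330) - 1982 = -74466/227 - 1982 = -524380/227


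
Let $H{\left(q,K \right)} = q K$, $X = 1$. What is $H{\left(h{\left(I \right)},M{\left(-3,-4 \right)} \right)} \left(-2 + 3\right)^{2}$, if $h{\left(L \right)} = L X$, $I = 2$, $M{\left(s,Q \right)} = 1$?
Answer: $2$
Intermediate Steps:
$h{\left(L \right)} = L$ ($h{\left(L \right)} = L 1 = L$)
$H{\left(q,K \right)} = K q$
$H{\left(h{\left(I \right)},M{\left(-3,-4 \right)} \right)} \left(-2 + 3\right)^{2} = 1 \cdot 2 \left(-2 + 3\right)^{2} = 2 \cdot 1^{2} = 2 \cdot 1 = 2$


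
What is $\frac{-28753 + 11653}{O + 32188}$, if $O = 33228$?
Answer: $- \frac{4275}{16354} \approx -0.2614$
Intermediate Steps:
$\frac{-28753 + 11653}{O + 32188} = \frac{-28753 + 11653}{33228 + 32188} = - \frac{17100}{65416} = \left(-17100\right) \frac{1}{65416} = - \frac{4275}{16354}$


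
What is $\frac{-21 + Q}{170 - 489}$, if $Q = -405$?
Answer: $\frac{426}{319} \approx 1.3354$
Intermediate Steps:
$\frac{-21 + Q}{170 - 489} = \frac{-21 - 405}{170 - 489} = - \frac{426}{-319} = \left(-426\right) \left(- \frac{1}{319}\right) = \frac{426}{319}$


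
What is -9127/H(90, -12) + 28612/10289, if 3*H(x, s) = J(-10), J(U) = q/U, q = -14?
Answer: -1408415261/72023 ≈ -19555.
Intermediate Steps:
J(U) = -14/U
H(x, s) = 7/15 (H(x, s) = (-14/(-10))/3 = (-14*(-⅒))/3 = (⅓)*(7/5) = 7/15)
-9127/H(90, -12) + 28612/10289 = -9127/7/15 + 28612/10289 = -9127*15/7 + 28612*(1/10289) = -136905/7 + 28612/10289 = -1408415261/72023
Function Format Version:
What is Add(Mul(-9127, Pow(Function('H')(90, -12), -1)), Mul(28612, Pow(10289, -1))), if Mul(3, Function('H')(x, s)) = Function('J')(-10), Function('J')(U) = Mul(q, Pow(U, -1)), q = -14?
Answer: Rational(-1408415261, 72023) ≈ -19555.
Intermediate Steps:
Function('J')(U) = Mul(-14, Pow(U, -1))
Function('H')(x, s) = Rational(7, 15) (Function('H')(x, s) = Mul(Rational(1, 3), Mul(-14, Pow(-10, -1))) = Mul(Rational(1, 3), Mul(-14, Rational(-1, 10))) = Mul(Rational(1, 3), Rational(7, 5)) = Rational(7, 15))
Add(Mul(-9127, Pow(Function('H')(90, -12), -1)), Mul(28612, Pow(10289, -1))) = Add(Mul(-9127, Pow(Rational(7, 15), -1)), Mul(28612, Pow(10289, -1))) = Add(Mul(-9127, Rational(15, 7)), Mul(28612, Rational(1, 10289))) = Add(Rational(-136905, 7), Rational(28612, 10289)) = Rational(-1408415261, 72023)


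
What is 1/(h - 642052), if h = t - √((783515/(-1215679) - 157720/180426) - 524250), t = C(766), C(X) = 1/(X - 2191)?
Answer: -47661391491763971155325/30601130680234971939038568884 + 676875*I*√6305445513116665389316759395/30601130680234971939038568884 ≈ -1.5575e-6 + 1.7564e-9*I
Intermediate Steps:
C(X) = 1/(-2191 + X)
t = -1/1425 (t = 1/(-2191 + 766) = 1/(-1425) = -1/1425 ≈ -0.00070175)
h = -1/1425 - I*√6305445513116665389316759395/109670049627 (h = -1/1425 - √((783515/(-1215679) - 157720/180426) - 524250) = -1/1425 - √((783515*(-1/1215679) - 157720*1/180426) - 524250) = -1/1425 - √((-783515/1215679 - 78860/90213) - 524250) = -1/1425 - √(-166551684635/109670049627 - 524250) = -1/1425 - √(-57494690068639385/109670049627) = -1/1425 - I*√6305445513116665389316759395/109670049627 ≈ -0.00070175 - 724.05*I)
1/(h - 642052) = 1/((-1/1425 - I*√6305445513116665389316759395/109670049627) - 642052) = 1/(-914924101/1425 - I*√6305445513116665389316759395/109670049627)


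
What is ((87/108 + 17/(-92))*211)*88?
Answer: 2385988/207 ≈ 11527.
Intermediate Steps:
((87/108 + 17/(-92))*211)*88 = ((87*(1/108) + 17*(-1/92))*211)*88 = ((29/36 - 17/92)*211)*88 = ((257/414)*211)*88 = (54227/414)*88 = 2385988/207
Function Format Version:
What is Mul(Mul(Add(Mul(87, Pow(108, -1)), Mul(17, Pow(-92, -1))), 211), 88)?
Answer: Rational(2385988, 207) ≈ 11527.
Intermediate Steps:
Mul(Mul(Add(Mul(87, Pow(108, -1)), Mul(17, Pow(-92, -1))), 211), 88) = Mul(Mul(Add(Mul(87, Rational(1, 108)), Mul(17, Rational(-1, 92))), 211), 88) = Mul(Mul(Add(Rational(29, 36), Rational(-17, 92)), 211), 88) = Mul(Mul(Rational(257, 414), 211), 88) = Mul(Rational(54227, 414), 88) = Rational(2385988, 207)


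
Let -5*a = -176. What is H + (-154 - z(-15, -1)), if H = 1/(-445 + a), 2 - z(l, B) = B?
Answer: -321698/2049 ≈ -157.00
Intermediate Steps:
z(l, B) = 2 - B
a = 176/5 (a = -1/5*(-176) = 176/5 ≈ 35.200)
H = -5/2049 (H = 1/(-445 + 176/5) = 1/(-2049/5) = -5/2049 ≈ -0.0024402)
H + (-154 - z(-15, -1)) = -5/2049 + (-154 - (2 - 1*(-1))) = -5/2049 + (-154 - (2 + 1)) = -5/2049 + (-154 - 1*3) = -5/2049 + (-154 - 3) = -5/2049 - 157 = -321698/2049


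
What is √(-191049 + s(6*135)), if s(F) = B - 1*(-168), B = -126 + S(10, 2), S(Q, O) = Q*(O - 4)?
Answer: I*√191027 ≈ 437.07*I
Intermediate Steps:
S(Q, O) = Q*(-4 + O)
B = -146 (B = -126 + 10*(-4 + 2) = -126 + 10*(-2) = -126 - 20 = -146)
s(F) = 22 (s(F) = -146 - 1*(-168) = -146 + 168 = 22)
√(-191049 + s(6*135)) = √(-191049 + 22) = √(-191027) = I*√191027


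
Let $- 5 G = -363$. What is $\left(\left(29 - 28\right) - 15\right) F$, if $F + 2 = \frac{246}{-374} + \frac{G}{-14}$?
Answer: $\frac{102671}{935} \approx 109.81$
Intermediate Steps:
$G = \frac{363}{5}$ ($G = \left(- \frac{1}{5}\right) \left(-363\right) = \frac{363}{5} \approx 72.6$)
$F = - \frac{102671}{13090}$ ($F = -2 + \left(\frac{246}{-374} + \frac{363}{5 \left(-14\right)}\right) = -2 + \left(246 \left(- \frac{1}{374}\right) + \frac{363}{5} \left(- \frac{1}{14}\right)\right) = -2 - \frac{76491}{13090} = - \frac{102671}{13090} \approx -7.8435$)
$\left(\left(29 - 28\right) - 15\right) F = \left(\left(29 - 28\right) - 15\right) \left(- \frac{102671}{13090}\right) = \left(1 - 15\right) \left(- \frac{102671}{13090}\right) = \left(-14\right) \left(- \frac{102671}{13090}\right) = \frac{102671}{935}$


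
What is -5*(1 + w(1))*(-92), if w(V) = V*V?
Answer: 920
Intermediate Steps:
w(V) = V**2
-5*(1 + w(1))*(-92) = -5*(1 + 1**2)*(-92) = -5*(1 + 1)*(-92) = -5*2*(-92) = -10*(-92) = 920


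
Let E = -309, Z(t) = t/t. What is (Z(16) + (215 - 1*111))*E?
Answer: -32445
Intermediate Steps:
Z(t) = 1
(Z(16) + (215 - 1*111))*E = (1 + (215 - 1*111))*(-309) = (1 + (215 - 111))*(-309) = (1 + 104)*(-309) = 105*(-309) = -32445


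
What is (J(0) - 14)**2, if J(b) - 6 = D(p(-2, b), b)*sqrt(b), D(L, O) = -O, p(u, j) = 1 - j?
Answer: 64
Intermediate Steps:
J(b) = 6 - b**(3/2) (J(b) = 6 + (-b)*sqrt(b) = 6 - b**(3/2))
(J(0) - 14)**2 = ((6 - 0**(3/2)) - 14)**2 = ((6 - 1*0) - 14)**2 = ((6 + 0) - 14)**2 = (6 - 14)**2 = (-8)**2 = 64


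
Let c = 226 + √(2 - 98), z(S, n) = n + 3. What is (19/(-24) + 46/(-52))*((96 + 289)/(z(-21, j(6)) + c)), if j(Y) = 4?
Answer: -9383143/3393624 + 40271*I*√6/848406 ≈ -2.7649 + 0.11627*I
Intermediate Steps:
z(S, n) = 3 + n
c = 226 + 4*I*√6 (c = 226 + √(-96) = 226 + 4*I*√6 ≈ 226.0 + 9.798*I)
(19/(-24) + 46/(-52))*((96 + 289)/(z(-21, j(6)) + c)) = (19/(-24) + 46/(-52))*((96 + 289)/((3 + 4) + (226 + 4*I*√6))) = (19*(-1/24) + 46*(-1/52))*(385/(7 + (226 + 4*I*√6))) = (-19/24 - 23/26)*(385/(233 + 4*I*√6)) = -201355/(312*(233 + 4*I*√6))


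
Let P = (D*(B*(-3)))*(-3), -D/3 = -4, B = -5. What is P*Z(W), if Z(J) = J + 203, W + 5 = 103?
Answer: -162540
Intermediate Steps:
D = 12 (D = -3*(-4) = 12)
W = 98 (W = -5 + 103 = 98)
Z(J) = 203 + J
P = -540 (P = (12*(-5*(-3)))*(-3) = (12*15)*(-3) = 180*(-3) = -540)
P*Z(W) = -540*(203 + 98) = -540*301 = -162540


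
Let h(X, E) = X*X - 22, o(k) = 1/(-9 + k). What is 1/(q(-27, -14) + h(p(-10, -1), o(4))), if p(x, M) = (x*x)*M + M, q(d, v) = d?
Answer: 1/10152 ≈ 9.8503e-5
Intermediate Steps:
p(x, M) = M + M*x**2 (p(x, M) = x**2*M + M = M*x**2 + M = M + M*x**2)
h(X, E) = -22 + X**2 (h(X, E) = X**2 - 22 = -22 + X**2)
1/(q(-27, -14) + h(p(-10, -1), o(4))) = 1/(-27 + (-22 + (-(1 + (-10)**2))**2)) = 1/(-27 + (-22 + (-(1 + 100))**2)) = 1/(-27 + (-22 + (-1*101)**2)) = 1/(-27 + (-22 + (-101)**2)) = 1/(-27 + (-22 + 10201)) = 1/(-27 + 10179) = 1/10152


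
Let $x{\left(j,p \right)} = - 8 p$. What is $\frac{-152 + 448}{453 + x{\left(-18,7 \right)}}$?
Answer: $\frac{296}{397} \approx 0.74559$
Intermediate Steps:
$\frac{-152 + 448}{453 + x{\left(-18,7 \right)}} = \frac{-152 + 448}{453 - 56} = \frac{296}{453 - 56} = \frac{296}{397}$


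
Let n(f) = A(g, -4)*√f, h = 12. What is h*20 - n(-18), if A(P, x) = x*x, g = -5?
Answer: 240 - 48*I*√2 ≈ 240.0 - 67.882*I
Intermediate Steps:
A(P, x) = x²
n(f) = 16*√f (n(f) = (-4)²*√f = 16*√f)
h*20 - n(-18) = 12*20 - 16*√(-18) = 240 - 16*3*I*√2 = 240 - 48*I*√2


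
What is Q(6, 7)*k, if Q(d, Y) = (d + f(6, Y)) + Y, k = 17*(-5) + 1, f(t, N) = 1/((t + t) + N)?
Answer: -20832/19 ≈ -1096.4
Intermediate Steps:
f(t, N) = 1/(N + 2*t) (f(t, N) = 1/(2*t + N) = 1/(N + 2*t))
k = -84 (k = -85 + 1 = -84)
Q(d, Y) = Y + d + 1/(12 + Y) (Q(d, Y) = (d + 1/(Y + 2*6)) + Y = (d + 1/(Y + 12)) + Y = (d + 1/(12 + Y)) + Y = Y + d + 1/(12 + Y))
Q(6, 7)*k = ((1 + (12 + 7)*(7 + 6))/(12 + 7))*(-84) = ((1 + 19*13)/19)*(-84) = ((1 + 247)/19)*(-84) = ((1/19)*248)*(-84) = (248/19)*(-84) = -20832/19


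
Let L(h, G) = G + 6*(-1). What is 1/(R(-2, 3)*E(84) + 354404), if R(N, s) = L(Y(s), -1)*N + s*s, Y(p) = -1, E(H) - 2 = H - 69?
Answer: 1/354795 ≈ 2.8185e-6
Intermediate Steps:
E(H) = -67 + H (E(H) = 2 + (H - 69) = 2 + (-69 + H) = -67 + H)
L(h, G) = -6 + G (L(h, G) = G - 6 = -6 + G)
R(N, s) = s² - 7*N (R(N, s) = (-6 - 1)*N + s*s = -7*N + s² = s² - 7*N)
1/(R(-2, 3)*E(84) + 354404) = 1/((3² - 7*(-2))*(-67 + 84) + 354404) = 1/((9 + 14)*17 + 354404) = 1/(23*17 + 354404) = 1/(391 + 354404) = 1/354795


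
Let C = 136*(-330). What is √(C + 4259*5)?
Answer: I*√23585 ≈ 153.57*I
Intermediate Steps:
C = -44880
√(C + 4259*5) = √(-44880 + 4259*5) = √(-44880 + 21295) = √(-23585) = I*√23585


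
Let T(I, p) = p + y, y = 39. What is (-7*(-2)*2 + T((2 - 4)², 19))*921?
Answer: 79206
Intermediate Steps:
T(I, p) = 39 + p (T(I, p) = p + 39 = 39 + p)
(-7*(-2)*2 + T((2 - 4)², 19))*921 = (-7*(-2)*2 + (39 + 19))*921 = (14*2 + 58)*921 = (28 + 58)*921 = 86*921 = 79206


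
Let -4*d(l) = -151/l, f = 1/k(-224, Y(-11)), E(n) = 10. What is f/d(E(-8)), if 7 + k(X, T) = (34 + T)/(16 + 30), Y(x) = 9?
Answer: -1840/42129 ≈ -0.043675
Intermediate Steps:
k(X, T) = -144/23 + T/46 (k(X, T) = -7 + (34 + T)/(16 + 30) = -7 + (34 + T)/46 = -7 + (34 + T)*(1/46) = -7 + (17/23 + T/46) = -144/23 + T/46)
f = -46/279 (f = 1/(-144/23 + (1/46)*9) = 1/(-144/23 + 9/46) = 1/(-279/46) = -46/279 ≈ -0.16487)
d(l) = 151/(4*l) (d(l) = -(-151)/(4*l) = 151/(4*l))
f/d(E(-8)) = -46/(279*((151/4)/10)) = -46/(279*((151/4)*(1/10))) = -46/(279*151/40) = -46/279*40/151 = -1840/42129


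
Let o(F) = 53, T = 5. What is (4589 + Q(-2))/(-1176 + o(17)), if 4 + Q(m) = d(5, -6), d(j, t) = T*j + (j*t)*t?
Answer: -4790/1123 ≈ -4.2654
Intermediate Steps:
d(j, t) = 5*j + j*t**2 (d(j, t) = 5*j + (j*t)*t = 5*j + j*t**2)
Q(m) = 201 (Q(m) = -4 + 5*(5 + (-6)**2) = -4 + 5*(5 + 36) = -4 + 5*41 = -4 + 205 = 201)
(4589 + Q(-2))/(-1176 + o(17)) = (4589 + 201)/(-1176 + 53) = 4790/(-1123) = 4790*(-1/1123) = -4790/1123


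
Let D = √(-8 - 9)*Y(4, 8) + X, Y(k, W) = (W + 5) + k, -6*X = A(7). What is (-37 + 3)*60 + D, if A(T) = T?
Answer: -12247/6 + 17*I*√17 ≈ -2041.2 + 70.093*I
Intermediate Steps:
X = -7/6 (X = -⅙*7 = -7/6 ≈ -1.1667)
Y(k, W) = 5 + W + k (Y(k, W) = (5 + W) + k = 5 + W + k)
D = -7/6 + 17*I*√17 (D = √(-8 - 9)*(5 + 8 + 4) - 7/6 = √(-17)*17 - 7/6 = (I*√17)*17 - 7/6 = 17*I*√17 - 7/6 = -7/6 + 17*I*√17 ≈ -1.1667 + 70.093*I)
(-37 + 3)*60 + D = (-37 + 3)*60 + (-7/6 + 17*I*√17) = -34*60 + (-7/6 + 17*I*√17) = -2040 + (-7/6 + 17*I*√17) = -12247/6 + 17*I*√17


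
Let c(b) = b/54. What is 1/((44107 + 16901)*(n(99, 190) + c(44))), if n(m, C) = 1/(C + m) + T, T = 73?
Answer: 2601/11713617344 ≈ 2.2205e-7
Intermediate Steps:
c(b) = b/54 (c(b) = b*(1/54) = b/54)
n(m, C) = 73 + 1/(C + m) (n(m, C) = 1/(C + m) + 73 = 73 + 1/(C + m))
1/((44107 + 16901)*(n(99, 190) + c(44))) = 1/((44107 + 16901)*((1 + 73*190 + 73*99)/(190 + 99) + (1/54)*44)) = 1/(61008*((1 + 13870 + 7227)/289 + 22/27)) = 1/(61008*((1/289)*21098 + 22/27)) = 1/(61008*(21098/289 + 22/27)) = 1/(61008*(576004/7803)) = 1/(11713617344/2601) = 2601/11713617344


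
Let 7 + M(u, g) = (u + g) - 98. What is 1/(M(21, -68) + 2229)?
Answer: 1/2077 ≈ 0.00048146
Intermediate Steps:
M(u, g) = -105 + g + u (M(u, g) = -7 + ((u + g) - 98) = -7 + ((g + u) - 98) = -7 + (-98 + g + u) = -105 + g + u)
1/(M(21, -68) + 2229) = 1/((-105 - 68 + 21) + 2229) = 1/(-152 + 2229) = 1/2077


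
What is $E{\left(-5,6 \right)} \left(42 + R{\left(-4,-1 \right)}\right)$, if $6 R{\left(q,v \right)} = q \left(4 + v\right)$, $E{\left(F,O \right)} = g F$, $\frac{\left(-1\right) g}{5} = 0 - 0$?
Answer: $0$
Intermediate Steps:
$g = 0$ ($g = - 5 \left(0 - 0\right) = - 5 \left(0 + 0\right) = \left(-5\right) 0 = 0$)
$E{\left(F,O \right)} = 0$ ($E{\left(F,O \right)} = 0 F = 0$)
$R{\left(q,v \right)} = \frac{q \left(4 + v\right)}{6}$
$E{\left(-5,6 \right)} \left(42 + R{\left(-4,-1 \right)}\right) = 0 \left(42 + \frac{1}{6} \left(-4\right) \left(4 - 1\right)\right) = 0 \left(42 + \frac{1}{6} \left(-4\right) 3\right) = 0 \left(42 - 2\right) = 0 \cdot 40 = 0$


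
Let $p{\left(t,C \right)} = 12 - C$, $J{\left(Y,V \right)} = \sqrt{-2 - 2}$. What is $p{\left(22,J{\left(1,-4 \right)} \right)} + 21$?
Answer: $33 - 2 i \approx 33.0 - 2.0 i$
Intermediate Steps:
$J{\left(Y,V \right)} = 2 i$ ($J{\left(Y,V \right)} = \sqrt{-4} = 2 i$)
$p{\left(22,J{\left(1,-4 \right)} \right)} + 21 = \left(12 - 2 i\right) + 21 = 33 - 2 i$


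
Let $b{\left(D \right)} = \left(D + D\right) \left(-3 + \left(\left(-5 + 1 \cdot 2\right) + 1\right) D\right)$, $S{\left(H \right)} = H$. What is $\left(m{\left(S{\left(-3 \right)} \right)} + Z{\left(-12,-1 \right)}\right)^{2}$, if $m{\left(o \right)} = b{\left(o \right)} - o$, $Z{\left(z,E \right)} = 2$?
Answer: $169$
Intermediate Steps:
$b{\left(D \right)} = 2 D \left(-3 - 2 D\right)$ ($b{\left(D \right)} = 2 D \left(-3 + \left(\left(-5 + 2\right) + 1\right) D\right) = 2 D \left(-3 + \left(-3 + 1\right) D\right) = 2 D \left(-3 - 2 D\right)$)
$m{\left(o \right)} = - o - 2 o \left(3 + 2 o\right)$ ($m{\left(o \right)} = - 2 o \left(3 + 2 o\right) - o = - o - 2 o \left(3 + 2 o\right)$)
$\left(m{\left(S{\left(-3 \right)} \right)} + Z{\left(-12,-1 \right)}\right)^{2} = \left(- 3 \left(-7 - -12\right) + 2\right)^{2} = \left(- 3 \left(-7 + 12\right) + 2\right)^{2} = \left(\left(-3\right) 5 + 2\right)^{2} = \left(-15 + 2\right)^{2} = \left(-13\right)^{2} = 169$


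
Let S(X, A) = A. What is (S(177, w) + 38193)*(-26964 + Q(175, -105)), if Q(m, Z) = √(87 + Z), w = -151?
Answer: -1025764488 + 114126*I*√2 ≈ -1.0258e+9 + 1.614e+5*I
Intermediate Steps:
(S(177, w) + 38193)*(-26964 + Q(175, -105)) = (-151 + 38193)*(-26964 + √(87 - 105)) = 38042*(-26964 + √(-18)) = 38042*(-26964 + 3*I*√2) = -1025764488 + 114126*I*√2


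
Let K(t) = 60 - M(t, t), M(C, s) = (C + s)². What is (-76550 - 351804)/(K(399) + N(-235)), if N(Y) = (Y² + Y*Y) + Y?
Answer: 428354/526529 ≈ 0.81354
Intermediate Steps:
K(t) = 60 - 4*t² (K(t) = 60 - (t + t)² = 60 - (2*t)² = 60 - 4*t²)
N(Y) = Y + 2*Y² (N(Y) = (Y² + Y²) + Y = 2*Y² + Y = Y + 2*Y²)
(-76550 - 351804)/(K(399) + N(-235)) = (-76550 - 351804)/((60 - 4*399²) - 235*(1 + 2*(-235))) = -428354/((60 - 4*159201) - 235*(1 - 470)) = -428354/((60 - 636804) - 235*(-469)) = -428354/(-636744 + 110215) = -428354/(-526529) = -428354*(-1/526529) = 428354/526529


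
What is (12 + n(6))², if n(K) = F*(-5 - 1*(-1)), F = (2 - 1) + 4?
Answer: 64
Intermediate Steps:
F = 5 (F = 1 + 4 = 5)
n(K) = -20 (n(K) = 5*(-5 - 1*(-1)) = 5*(-5 + 1) = 5*(-4) = -20)
(12 + n(6))² = (12 - 20)² = (-8)² = 64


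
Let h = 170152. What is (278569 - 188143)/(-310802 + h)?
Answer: -45213/70325 ≈ -0.64291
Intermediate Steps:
(278569 - 188143)/(-310802 + h) = (278569 - 188143)/(-310802 + 170152) = 90426/(-140650) = 90426*(-1/140650) = -45213/70325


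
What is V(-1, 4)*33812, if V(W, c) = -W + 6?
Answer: 236684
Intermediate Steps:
V(W, c) = 6 - W
V(-1, 4)*33812 = (6 - 1*(-1))*33812 = (6 + 1)*33812 = 7*33812 = 236684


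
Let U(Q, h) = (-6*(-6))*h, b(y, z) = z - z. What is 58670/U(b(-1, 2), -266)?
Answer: -29335/4788 ≈ -6.1268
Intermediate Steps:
b(y, z) = 0
U(Q, h) = 36*h
58670/U(b(-1, 2), -266) = 58670/((36*(-266))) = 58670/(-9576) = 58670*(-1/9576) = -29335/4788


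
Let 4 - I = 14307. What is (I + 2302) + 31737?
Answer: 19736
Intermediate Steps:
I = -14303 (I = 4 - 1*14307 = 4 - 14307 = -14303)
(I + 2302) + 31737 = (-14303 + 2302) + 31737 = -12001 + 31737 = 19736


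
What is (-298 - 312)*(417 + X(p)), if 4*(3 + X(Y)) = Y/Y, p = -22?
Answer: -505385/2 ≈ -2.5269e+5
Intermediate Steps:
X(Y) = -11/4 (X(Y) = -3 + (Y/Y)/4 = -3 + (¼)*1 = -3 + ¼ = -11/4)
(-298 - 312)*(417 + X(p)) = (-298 - 312)*(417 - 11/4) = -610*1657/4 = -505385/2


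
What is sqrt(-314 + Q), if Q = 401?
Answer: sqrt(87) ≈ 9.3274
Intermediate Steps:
sqrt(-314 + Q) = sqrt(-314 + 401) = sqrt(87)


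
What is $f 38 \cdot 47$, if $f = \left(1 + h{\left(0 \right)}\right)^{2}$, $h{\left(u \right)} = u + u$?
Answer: $1786$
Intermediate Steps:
$h{\left(u \right)} = 2 u$
$f = 1$ ($f = \left(1 + 2 \cdot 0\right)^{2} = \left(1 + 0\right)^{2} = 1^{2} = 1$)
$f 38 \cdot 47 = 1 \cdot 38 \cdot 47 = 38 \cdot 47 = 1786$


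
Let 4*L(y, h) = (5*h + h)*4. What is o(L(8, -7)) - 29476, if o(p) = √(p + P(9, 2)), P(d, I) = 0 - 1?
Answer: -29476 + I*√43 ≈ -29476.0 + 6.5574*I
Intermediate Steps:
P(d, I) = -1
L(y, h) = 6*h (L(y, h) = ((5*h + h)*4)/4 = ((6*h)*4)/4 = (24*h)/4 = 6*h)
o(p) = √(-1 + p) (o(p) = √(p - 1) = √(-1 + p))
o(L(8, -7)) - 29476 = √(-1 + 6*(-7)) - 29476 = √(-1 - 42) - 29476 = √(-43) - 29476 = I*√43 - 29476 = -29476 + I*√43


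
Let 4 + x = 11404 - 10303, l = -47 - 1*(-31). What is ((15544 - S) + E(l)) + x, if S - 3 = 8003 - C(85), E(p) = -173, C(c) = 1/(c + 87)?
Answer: 1455465/172 ≈ 8462.0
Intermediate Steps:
C(c) = 1/(87 + c)
l = -16 (l = -47 + 31 = -16)
x = 1097 (x = -4 + (11404 - 10303) = -4 + 1101 = 1097)
S = 1377031/172 (S = 3 + (8003 - 1/(87 + 85)) = 3 + (8003 - 1/172) = 3 + 1376515/172 = 1377031/172 ≈ 8006.0)
((15544 - S) + E(l)) + x = ((15544 - 1*1377031/172) - 173) + 1097 = ((15544 - 1377031/172) - 173) + 1097 = (1296537/172 - 173) + 1097 = 1266781/172 + 1097 = 1455465/172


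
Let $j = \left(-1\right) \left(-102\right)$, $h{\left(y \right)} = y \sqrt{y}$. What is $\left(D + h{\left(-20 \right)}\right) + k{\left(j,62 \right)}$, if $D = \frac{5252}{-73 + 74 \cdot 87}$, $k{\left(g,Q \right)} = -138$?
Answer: $- \frac{873118}{6365} - 40 i \sqrt{5} \approx -137.17 - 89.443 i$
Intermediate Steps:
$h{\left(y \right)} = y^{\frac{3}{2}}$
$j = 102$
$D = \frac{5252}{6365}$ ($D = \frac{5252}{-73 + 6438} = \frac{5252}{6365} \approx 0.82514$)
$\left(D + h{\left(-20 \right)}\right) + k{\left(j,62 \right)} = \left(\frac{5252}{6365} + \left(-20\right)^{\frac{3}{2}}\right) - 138 = \left(\frac{5252}{6365} - 40 i \sqrt{5}\right) - 138 = - \frac{873118}{6365} - 40 i \sqrt{5}$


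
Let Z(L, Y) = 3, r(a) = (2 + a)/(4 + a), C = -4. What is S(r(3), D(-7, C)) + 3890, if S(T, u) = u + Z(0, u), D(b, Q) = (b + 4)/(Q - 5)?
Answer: 11680/3 ≈ 3893.3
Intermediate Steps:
r(a) = (2 + a)/(4 + a)
D(b, Q) = (4 + b)/(-5 + Q)
S(T, u) = 3 + u (S(T, u) = u + 3 = 3 + u)
S(r(3), D(-7, C)) + 3890 = (3 + (4 - 7)/(-5 - 4)) + 3890 = (3 - 3/(-9)) + 3890 = (3 - 1/9*(-3)) + 3890 = (3 + 1/3) + 3890 = 10/3 + 3890 = 11680/3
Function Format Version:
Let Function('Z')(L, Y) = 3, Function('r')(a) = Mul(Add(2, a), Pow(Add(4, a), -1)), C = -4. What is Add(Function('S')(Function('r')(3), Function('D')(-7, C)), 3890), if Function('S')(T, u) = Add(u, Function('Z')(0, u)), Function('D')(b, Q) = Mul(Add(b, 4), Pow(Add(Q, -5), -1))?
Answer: Rational(11680, 3) ≈ 3893.3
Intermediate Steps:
Function('r')(a) = Mul(Pow(Add(4, a), -1), Add(2, a))
Function('D')(b, Q) = Mul(Pow(Add(-5, Q), -1), Add(4, b)) (Function('D')(b, Q) = Mul(Add(4, b), Pow(Add(-5, Q), -1)) = Mul(Pow(Add(-5, Q), -1), Add(4, b)))
Function('S')(T, u) = Add(3, u) (Function('S')(T, u) = Add(u, 3) = Add(3, u))
Add(Function('S')(Function('r')(3), Function('D')(-7, C)), 3890) = Add(Add(3, Mul(Pow(Add(-5, -4), -1), Add(4, -7))), 3890) = Add(Add(3, Mul(Pow(-9, -1), -3)), 3890) = Add(Add(3, Mul(Rational(-1, 9), -3)), 3890) = Add(Add(3, Rational(1, 3)), 3890) = Add(Rational(10, 3), 3890) = Rational(11680, 3)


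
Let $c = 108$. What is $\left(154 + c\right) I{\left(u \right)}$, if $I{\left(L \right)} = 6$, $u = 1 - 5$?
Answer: $1572$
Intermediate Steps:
$u = -4$ ($u = 1 - 5 = -4$)
$\left(154 + c\right) I{\left(u \right)} = \left(154 + 108\right) 6 = 262 \cdot 6 = 1572$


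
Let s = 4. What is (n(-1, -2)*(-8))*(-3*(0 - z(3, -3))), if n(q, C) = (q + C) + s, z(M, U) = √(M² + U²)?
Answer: -72*√2 ≈ -101.82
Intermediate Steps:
n(q, C) = 4 + C + q (n(q, C) = (q + C) + 4 = (C + q) + 4 = 4 + C + q)
(n(-1, -2)*(-8))*(-3*(0 - z(3, -3))) = ((4 - 2 - 1)*(-8))*(-3*(0 - √(3² + (-3)²))) = (1*(-8))*(-3*(0 - √(9 + 9))) = -(-24)*(0 - √18) = -(-24)*(0 - 3*√2) = -(-24)*(-3*√2) = -72*√2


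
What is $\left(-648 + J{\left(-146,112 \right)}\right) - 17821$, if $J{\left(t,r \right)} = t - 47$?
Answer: $-18662$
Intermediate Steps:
$J{\left(t,r \right)} = -47 + t$
$\left(-648 + J{\left(-146,112 \right)}\right) - 17821 = \left(-648 - 193\right) - 17821 = -841 - 17821 = -18662$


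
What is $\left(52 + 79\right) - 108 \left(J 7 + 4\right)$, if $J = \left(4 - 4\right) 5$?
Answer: $-301$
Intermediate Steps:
$J = 0$ ($J = 0 \cdot 5 = 0$)
$\left(52 + 79\right) - 108 \left(J 7 + 4\right) = \left(52 + 79\right) - 108 \left(0 \cdot 7 + 4\right) = 131 - 108 \left(0 + 4\right) = 131 - 432 = -301$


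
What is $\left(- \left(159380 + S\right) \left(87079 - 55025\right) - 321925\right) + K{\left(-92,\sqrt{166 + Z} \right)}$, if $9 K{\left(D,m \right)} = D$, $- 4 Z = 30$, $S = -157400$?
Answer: $- \frac{574099697}{9} \approx -6.3789 \cdot 10^{7}$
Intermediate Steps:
$Z = - \frac{15}{2}$ ($Z = \left(- \frac{1}{4}\right) 30 = - \frac{15}{2} \approx -7.5$)
$K{\left(D,m \right)} = \frac{D}{9}$
$\left(- \left(159380 + S\right) \left(87079 - 55025\right) - 321925\right) + K{\left(-92,\sqrt{166 + Z} \right)} = \left(- \left(159380 - 157400\right) \left(87079 - 55025\right) - 321925\right) + \frac{1}{9} \left(-92\right) = \left(- 1980 \cdot 32054 - 321925\right) - \frac{92}{9} = \left(\left(-1\right) 63466920 - 321925\right) - \frac{92}{9} = \left(-63466920 - 321925\right) - \frac{92}{9} = -63788845 - \frac{92}{9} = - \frac{574099697}{9}$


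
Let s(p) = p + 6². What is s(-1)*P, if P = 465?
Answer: 16275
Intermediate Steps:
s(p) = 36 + p (s(p) = p + 36 = 36 + p)
s(-1)*P = (36 - 1)*465 = 35*465 = 16275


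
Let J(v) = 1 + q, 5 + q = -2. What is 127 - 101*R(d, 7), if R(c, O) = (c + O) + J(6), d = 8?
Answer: -782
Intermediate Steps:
q = -7 (q = -5 - 2 = -7)
J(v) = -6 (J(v) = 1 - 7 = -6)
R(c, O) = -6 + O + c (R(c, O) = (c + O) - 6 = (O + c) - 6 = -6 + O + c)
127 - 101*R(d, 7) = 127 - 101*(-6 + 7 + 8) = 127 - 101*9 = 127 - 909 = -782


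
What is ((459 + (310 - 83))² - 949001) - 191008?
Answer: -669413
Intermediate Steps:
((459 + (310 - 83))² - 949001) - 191008 = ((459 + 227)² - 949001) - 191008 = (686² - 949001) - 191008 = (470596 - 949001) - 191008 = -478405 - 191008 = -669413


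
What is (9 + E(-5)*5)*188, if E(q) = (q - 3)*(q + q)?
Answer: 76892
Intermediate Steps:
E(q) = 2*q*(-3 + q) (E(q) = (-3 + q)*(2*q) = 2*q*(-3 + q))
(9 + E(-5)*5)*188 = (9 + (2*(-5)*(-3 - 5))*5)*188 = (9 + (2*(-5)*(-8))*5)*188 = (9 + 80*5)*188 = (9 + 400)*188 = 409*188 = 76892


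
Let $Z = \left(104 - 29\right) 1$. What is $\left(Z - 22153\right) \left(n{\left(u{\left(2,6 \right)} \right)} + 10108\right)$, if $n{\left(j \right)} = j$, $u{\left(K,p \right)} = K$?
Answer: $-223208580$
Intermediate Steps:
$Z = 75$ ($Z = 75 \cdot 1 = 75$)
$\left(Z - 22153\right) \left(n{\left(u{\left(2,6 \right)} \right)} + 10108\right) = \left(75 - 22153\right) \left(2 + 10108\right) = \left(-22078\right) 10110 = -223208580$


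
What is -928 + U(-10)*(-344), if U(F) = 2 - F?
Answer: -5056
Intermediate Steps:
-928 + U(-10)*(-344) = -928 + (2 - 1*(-10))*(-344) = -928 + (2 + 10)*(-344) = -928 + 12*(-344) = -928 - 4128 = -5056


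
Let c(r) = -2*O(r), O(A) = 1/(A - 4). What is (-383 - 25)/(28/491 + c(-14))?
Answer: -1802952/743 ≈ -2426.6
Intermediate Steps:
O(A) = 1/(-4 + A)
c(r) = -2/(-4 + r)
(-383 - 25)/(28/491 + c(-14)) = (-383 - 25)/(28/491 - 2/(-4 - 14)) = -408/(28*(1/491) - 2/(-18)) = -408/(28/491 - 2*(-1/18)) = -408/(28/491 + ⅑) = -408/743/4419 = -408*4419/743 = -1802952/743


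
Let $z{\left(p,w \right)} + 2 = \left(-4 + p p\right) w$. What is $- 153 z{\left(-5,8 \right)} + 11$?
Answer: $-25387$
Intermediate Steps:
$z{\left(p,w \right)} = -2 + w \left(-4 + p^{2}\right)$ ($z{\left(p,w \right)} = -2 + \left(-4 + p p\right) w = -2 + \left(-4 + p^{2}\right) w = -2 + w \left(-4 + p^{2}\right)$)
$- 153 z{\left(-5,8 \right)} + 11 = - 153 \left(-2 - 32 + 8 \left(-5\right)^{2}\right) + 11 = - 153 \left(-2 - 32 + 8 \cdot 25\right) + 11 = - 153 \left(-2 - 32 + 200\right) + 11 = \left(-153\right) 166 + 11 = -25398 + 11 = -25387$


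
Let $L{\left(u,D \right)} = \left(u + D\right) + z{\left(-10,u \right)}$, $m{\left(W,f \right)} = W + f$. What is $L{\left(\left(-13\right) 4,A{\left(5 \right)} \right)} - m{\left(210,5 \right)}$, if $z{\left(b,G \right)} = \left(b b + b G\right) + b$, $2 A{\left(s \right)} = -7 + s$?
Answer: $342$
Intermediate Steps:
$A{\left(s \right)} = - \frac{7}{2} + \frac{s}{2}$ ($A{\left(s \right)} = \frac{-7 + s}{2} = - \frac{7}{2} + \frac{s}{2}$)
$z{\left(b,G \right)} = b + b^{2} + G b$ ($z{\left(b,G \right)} = \left(b^{2} + G b\right) + b = b + b^{2} + G b$)
$L{\left(u,D \right)} = 90 + D - 9 u$ ($L{\left(u,D \right)} = \left(u + D\right) - 10 \left(1 + u - 10\right) = \left(D + u\right) - 10 \left(-9 + u\right) = \left(D + u\right) - \left(-90 + 10 u\right) = 90 + D - 9 u$)
$L{\left(\left(-13\right) 4,A{\left(5 \right)} \right)} - m{\left(210,5 \right)} = \left(90 + \left(- \frac{7}{2} + \frac{1}{2} \cdot 5\right) - 9 \left(\left(-13\right) 4\right)\right) - \left(210 + 5\right) = \left(90 + \left(- \frac{7}{2} + \frac{5}{2}\right) - -468\right) - 215 = \left(90 - 1 + 468\right) - 215 = 557 - 215 = 342$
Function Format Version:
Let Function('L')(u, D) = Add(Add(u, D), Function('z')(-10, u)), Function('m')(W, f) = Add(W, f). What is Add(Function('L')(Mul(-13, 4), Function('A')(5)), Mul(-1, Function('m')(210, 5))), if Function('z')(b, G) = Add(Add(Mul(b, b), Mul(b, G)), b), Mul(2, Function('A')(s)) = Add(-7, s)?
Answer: 342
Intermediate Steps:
Function('A')(s) = Add(Rational(-7, 2), Mul(Rational(1, 2), s)) (Function('A')(s) = Mul(Rational(1, 2), Add(-7, s)) = Add(Rational(-7, 2), Mul(Rational(1, 2), s)))
Function('z')(b, G) = Add(b, Pow(b, 2), Mul(G, b)) (Function('z')(b, G) = Add(Add(Pow(b, 2), Mul(G, b)), b) = Add(b, Pow(b, 2), Mul(G, b)))
Function('L')(u, D) = Add(90, D, Mul(-9, u)) (Function('L')(u, D) = Add(Add(u, D), Mul(-10, Add(1, u, -10))) = Add(Add(D, u), Mul(-10, Add(-9, u))) = Add(Add(D, u), Add(90, Mul(-10, u))) = Add(90, D, Mul(-9, u)))
Add(Function('L')(Mul(-13, 4), Function('A')(5)), Mul(-1, Function('m')(210, 5))) = Add(Add(90, Add(Rational(-7, 2), Mul(Rational(1, 2), 5)), Mul(-9, Mul(-13, 4))), Mul(-1, Add(210, 5))) = Add(Add(90, Add(Rational(-7, 2), Rational(5, 2)), Mul(-9, -52)), Mul(-1, 215)) = Add(Add(90, -1, 468), -215) = Add(557, -215) = 342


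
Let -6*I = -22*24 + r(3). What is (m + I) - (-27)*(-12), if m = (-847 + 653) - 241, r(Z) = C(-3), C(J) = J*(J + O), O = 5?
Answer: -670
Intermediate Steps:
C(J) = J*(5 + J) (C(J) = J*(J + 5) = J*(5 + J))
r(Z) = -6 (r(Z) = -3*(5 - 3) = -3*2 = -6)
m = -435 (m = -194 - 241 = -435)
I = 89 (I = -(-22*24 - 6)/6 = -(-528 - 6)/6 = -⅙*(-534) = 89)
(m + I) - (-27)*(-12) = (-435 + 89) - (-27)*(-12) = -346 - 1*324 = -346 - 324 = -670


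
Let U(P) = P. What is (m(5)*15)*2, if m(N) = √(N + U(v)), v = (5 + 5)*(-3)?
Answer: 150*I ≈ 150.0*I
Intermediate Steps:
v = -30 (v = 10*(-3) = -30)
m(N) = √(-30 + N) (m(N) = √(N - 30) = √(-30 + N))
(m(5)*15)*2 = (√(-30 + 5)*15)*2 = (√(-25)*15)*2 = ((5*I)*15)*2 = (75*I)*2 = 150*I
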